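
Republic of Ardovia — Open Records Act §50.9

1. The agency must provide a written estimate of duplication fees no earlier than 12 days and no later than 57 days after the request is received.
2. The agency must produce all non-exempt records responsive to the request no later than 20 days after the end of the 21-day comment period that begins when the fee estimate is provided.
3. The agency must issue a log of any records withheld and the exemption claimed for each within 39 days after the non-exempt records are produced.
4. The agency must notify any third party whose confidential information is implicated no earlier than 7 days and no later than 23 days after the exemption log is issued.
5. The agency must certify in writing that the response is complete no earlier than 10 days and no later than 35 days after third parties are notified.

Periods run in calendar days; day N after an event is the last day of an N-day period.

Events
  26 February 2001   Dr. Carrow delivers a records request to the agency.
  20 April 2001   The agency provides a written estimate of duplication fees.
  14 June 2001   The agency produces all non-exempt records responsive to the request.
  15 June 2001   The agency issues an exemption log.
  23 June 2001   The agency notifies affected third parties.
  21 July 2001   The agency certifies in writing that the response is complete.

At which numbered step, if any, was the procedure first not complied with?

Step 2

Step 1 — 12 and 57 days from 26 February 2001 (when the request is received) are 10 March 2001 and 24 April 2001 respectively; done 20 April 2001, which is between those dates.
Step 2 — counting 20 days from 11 May 2001 (end of the 21-day comment period, which began when the fee estimate is provided on 20 April 2001) gives a deadline of 31 May 2001; 14 June 2001 misses that deadline by 14 days.
The analysis stops there.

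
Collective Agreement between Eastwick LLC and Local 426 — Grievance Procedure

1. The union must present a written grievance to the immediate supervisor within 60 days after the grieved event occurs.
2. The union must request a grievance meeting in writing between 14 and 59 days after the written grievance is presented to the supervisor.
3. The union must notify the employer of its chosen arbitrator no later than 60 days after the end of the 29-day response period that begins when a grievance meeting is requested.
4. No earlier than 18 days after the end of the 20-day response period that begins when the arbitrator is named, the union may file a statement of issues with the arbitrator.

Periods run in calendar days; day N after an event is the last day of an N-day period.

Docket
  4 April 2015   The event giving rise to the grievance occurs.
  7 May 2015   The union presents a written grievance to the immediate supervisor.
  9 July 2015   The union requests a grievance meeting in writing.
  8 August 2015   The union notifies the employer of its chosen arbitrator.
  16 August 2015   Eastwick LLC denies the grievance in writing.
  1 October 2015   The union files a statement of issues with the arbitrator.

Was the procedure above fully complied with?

Step 1: 60 days after 4 April 2015 (when the grieved event occurs) is 3 June 2015; done 7 May 2015 — timely.
Step 2: the window is 14–59 days after 7 May 2015 (when the written grievance is presented to the supervisor), so 21 May 2015 through 5 July 2015; done 9 July 2015 — 4 days after the window closed.
The procedure was therefore not followed at step 2.

No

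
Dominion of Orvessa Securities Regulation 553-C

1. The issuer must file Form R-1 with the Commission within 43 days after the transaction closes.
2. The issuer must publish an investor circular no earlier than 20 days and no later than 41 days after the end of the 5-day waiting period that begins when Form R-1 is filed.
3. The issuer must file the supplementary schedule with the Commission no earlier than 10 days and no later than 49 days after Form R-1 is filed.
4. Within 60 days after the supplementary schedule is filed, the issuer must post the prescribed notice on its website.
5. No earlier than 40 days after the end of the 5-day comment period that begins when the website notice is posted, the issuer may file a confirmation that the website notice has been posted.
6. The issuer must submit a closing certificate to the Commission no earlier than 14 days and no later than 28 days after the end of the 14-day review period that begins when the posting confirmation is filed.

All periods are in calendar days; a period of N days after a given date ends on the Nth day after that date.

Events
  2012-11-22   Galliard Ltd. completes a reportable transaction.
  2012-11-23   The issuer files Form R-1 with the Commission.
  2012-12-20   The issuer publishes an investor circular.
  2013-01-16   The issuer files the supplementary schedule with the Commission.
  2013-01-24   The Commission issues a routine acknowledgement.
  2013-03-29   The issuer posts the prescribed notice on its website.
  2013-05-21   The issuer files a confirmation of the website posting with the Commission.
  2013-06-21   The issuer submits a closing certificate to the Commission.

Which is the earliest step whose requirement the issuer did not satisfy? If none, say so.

Step 1: 43 days after 2012-11-22 (when the transaction closes) is 2013-01-04; completed 2012-11-23, before the deadline.
Step 2: the window is 20–41 days after 2012-11-28 (end of the 5-day waiting period, which began when Form R-1 is filed on 2012-11-23), so 2012-12-18 through 2013-01-08; 2012-12-20 falls inside that range.
Step 3: the window is 10–49 days after 2012-11-23 (when Form R-1 is filed), so 2012-12-03 through 2013-01-11; done 2013-01-16 — 5 days after the window closed.
That is the first point of non-compliance.

Step 3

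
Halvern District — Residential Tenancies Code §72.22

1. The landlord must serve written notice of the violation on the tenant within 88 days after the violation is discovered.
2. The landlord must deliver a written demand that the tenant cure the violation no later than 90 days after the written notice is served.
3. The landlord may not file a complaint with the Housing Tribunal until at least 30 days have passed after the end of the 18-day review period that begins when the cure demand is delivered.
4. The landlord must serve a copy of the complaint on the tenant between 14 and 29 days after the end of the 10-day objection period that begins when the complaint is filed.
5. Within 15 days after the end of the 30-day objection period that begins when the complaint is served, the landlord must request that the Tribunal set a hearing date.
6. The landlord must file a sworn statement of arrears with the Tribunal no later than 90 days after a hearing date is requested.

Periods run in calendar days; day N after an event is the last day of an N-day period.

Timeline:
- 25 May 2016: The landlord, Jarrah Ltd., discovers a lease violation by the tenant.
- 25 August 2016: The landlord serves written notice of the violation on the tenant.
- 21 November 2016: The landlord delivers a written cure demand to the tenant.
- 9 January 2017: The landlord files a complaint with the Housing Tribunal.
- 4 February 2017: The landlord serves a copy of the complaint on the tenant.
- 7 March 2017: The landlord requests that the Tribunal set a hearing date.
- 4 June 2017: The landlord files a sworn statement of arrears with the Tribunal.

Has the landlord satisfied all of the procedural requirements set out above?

No

Step 1: 88 days after 25 May 2016 (when the violation is discovered) is 21 August 2016; 25 August 2016 misses that deadline by 4 days.
That is the first point of non-compliance.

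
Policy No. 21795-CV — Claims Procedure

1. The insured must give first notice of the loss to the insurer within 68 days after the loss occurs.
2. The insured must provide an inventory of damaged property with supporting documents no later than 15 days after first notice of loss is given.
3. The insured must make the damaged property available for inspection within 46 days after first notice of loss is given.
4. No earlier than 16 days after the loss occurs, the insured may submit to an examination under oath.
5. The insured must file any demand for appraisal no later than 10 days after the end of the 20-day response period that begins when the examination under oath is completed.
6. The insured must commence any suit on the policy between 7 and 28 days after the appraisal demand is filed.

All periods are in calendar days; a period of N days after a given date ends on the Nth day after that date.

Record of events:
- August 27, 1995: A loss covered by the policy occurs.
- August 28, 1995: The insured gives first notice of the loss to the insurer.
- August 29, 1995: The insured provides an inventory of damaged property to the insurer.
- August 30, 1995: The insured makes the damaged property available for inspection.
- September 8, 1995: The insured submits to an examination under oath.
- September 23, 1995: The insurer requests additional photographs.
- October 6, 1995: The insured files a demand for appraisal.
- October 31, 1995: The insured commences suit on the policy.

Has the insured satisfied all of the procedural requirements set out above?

No

(1) due by August 27, 1995 + 68 days = November 3, 1995; completed August 28, 1995, before the deadline.
(2) due by August 28, 1995 + 15 days = September 12, 1995; August 29, 1995 is within that limit.
(3) due by August 28, 1995 + 46 days = October 13, 1995; done August 30, 1995 — timely.
(4) permitted from August 27, 1995 + 16 days = September 12, 1995 onward; done September 8, 1995 — 4 days too early.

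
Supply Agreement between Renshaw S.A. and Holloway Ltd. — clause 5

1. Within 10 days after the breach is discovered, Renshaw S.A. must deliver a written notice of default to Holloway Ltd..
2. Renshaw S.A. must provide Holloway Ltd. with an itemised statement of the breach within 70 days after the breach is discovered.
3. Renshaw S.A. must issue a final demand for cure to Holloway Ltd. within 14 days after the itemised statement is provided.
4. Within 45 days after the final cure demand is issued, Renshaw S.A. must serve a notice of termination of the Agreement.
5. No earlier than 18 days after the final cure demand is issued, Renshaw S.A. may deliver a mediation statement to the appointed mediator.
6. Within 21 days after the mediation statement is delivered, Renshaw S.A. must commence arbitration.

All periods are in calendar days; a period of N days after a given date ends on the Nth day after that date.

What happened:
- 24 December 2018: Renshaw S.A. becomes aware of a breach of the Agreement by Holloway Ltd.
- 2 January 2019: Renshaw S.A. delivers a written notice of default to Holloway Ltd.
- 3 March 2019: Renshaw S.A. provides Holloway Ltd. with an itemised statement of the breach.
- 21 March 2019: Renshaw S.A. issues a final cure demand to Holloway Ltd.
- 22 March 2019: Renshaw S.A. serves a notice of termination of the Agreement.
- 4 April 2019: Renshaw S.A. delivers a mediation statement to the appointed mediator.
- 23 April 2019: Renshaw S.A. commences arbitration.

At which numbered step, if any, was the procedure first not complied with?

Step 1 — counting 10 days from 24 December 2018 (when the breach is discovered) gives a deadline of 3 January 2019; completed 2 January 2019, before the deadline.
Step 2 — counting 70 days from 24 December 2018 (when the breach is discovered) gives a deadline of 4 March 2019; completed 3 March 2019, before the deadline.
Step 3 — counting 14 days from 3 March 2019 (when the itemised statement is provided) gives a deadline of 17 March 2019; not done until 21 March 2019, 4 days after the deadline.

Step 3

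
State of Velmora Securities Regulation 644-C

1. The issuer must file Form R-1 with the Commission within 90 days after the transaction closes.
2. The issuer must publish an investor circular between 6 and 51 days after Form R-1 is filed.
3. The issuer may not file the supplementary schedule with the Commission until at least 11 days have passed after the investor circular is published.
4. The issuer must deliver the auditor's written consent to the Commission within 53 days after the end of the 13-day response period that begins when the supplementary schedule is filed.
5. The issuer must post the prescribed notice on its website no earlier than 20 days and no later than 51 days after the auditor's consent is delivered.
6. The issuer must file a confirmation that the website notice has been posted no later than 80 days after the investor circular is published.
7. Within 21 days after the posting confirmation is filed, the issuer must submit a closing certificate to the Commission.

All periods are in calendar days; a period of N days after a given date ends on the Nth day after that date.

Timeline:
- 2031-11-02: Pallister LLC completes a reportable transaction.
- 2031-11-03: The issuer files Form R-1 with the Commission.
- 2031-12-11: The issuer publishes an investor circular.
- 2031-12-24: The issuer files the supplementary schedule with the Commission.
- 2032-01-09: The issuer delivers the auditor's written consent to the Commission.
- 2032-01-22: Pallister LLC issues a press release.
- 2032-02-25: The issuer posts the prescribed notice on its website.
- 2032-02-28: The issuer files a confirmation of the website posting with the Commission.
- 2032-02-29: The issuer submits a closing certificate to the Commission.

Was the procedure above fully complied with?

Step 1 — counting 90 days from 2031-11-02 (when the transaction closes) gives a deadline of 2032-01-31; done 2031-11-03 — timely.
Step 2 — 6 and 51 days from 2031-11-03 (when Form R-1 is filed) are 2031-11-09 and 2031-12-24 respectively; done 2031-12-11, which is between those dates.
Step 3 — must wait 11 days from 2031-12-11 (when the investor circular is published), so not before 2031-12-22; done 2031-12-24, after the minimum wait.
Step 4 — counting 53 days from 2032-01-06 (end of the 13-day response period, which began when the supplementary schedule is filed on 2031-12-24) gives a deadline of 2032-02-28; completed 2032-01-09, before the deadline.
Step 5 — 20 and 51 days from 2032-01-09 (when the auditor's consent is delivered) are 2032-01-29 and 2032-02-29 respectively; done 2032-02-25 — within the window.
Step 6 — counting 80 days from 2031-12-11 (when the investor circular is published) gives a deadline of 2032-02-29; done 2032-02-28 — timely.
Step 7 — counting 21 days from 2032-02-28 (when the posting confirmation is filed) gives a deadline of 2032-03-20; done 2032-02-29 — timely.

Yes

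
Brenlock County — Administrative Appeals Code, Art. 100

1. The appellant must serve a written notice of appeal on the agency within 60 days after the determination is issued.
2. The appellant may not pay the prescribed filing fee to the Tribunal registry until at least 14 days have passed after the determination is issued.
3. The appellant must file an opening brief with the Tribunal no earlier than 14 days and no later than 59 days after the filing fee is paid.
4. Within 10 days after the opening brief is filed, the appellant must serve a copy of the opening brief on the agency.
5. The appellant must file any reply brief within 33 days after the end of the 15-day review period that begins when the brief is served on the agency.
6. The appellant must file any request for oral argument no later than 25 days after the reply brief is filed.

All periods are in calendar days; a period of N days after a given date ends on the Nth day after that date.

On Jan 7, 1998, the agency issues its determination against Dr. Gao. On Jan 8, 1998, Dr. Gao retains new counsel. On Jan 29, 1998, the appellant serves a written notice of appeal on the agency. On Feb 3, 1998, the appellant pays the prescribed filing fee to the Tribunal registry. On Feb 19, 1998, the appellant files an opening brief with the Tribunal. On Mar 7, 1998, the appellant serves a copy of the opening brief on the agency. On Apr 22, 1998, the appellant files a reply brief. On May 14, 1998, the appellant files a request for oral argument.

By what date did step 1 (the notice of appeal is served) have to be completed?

Mar 8, 1998

Step 1 runs from Jan 7, 1998, when the determination is issued. 60 days after Jan 7, 1998 is Mar 8, 1998.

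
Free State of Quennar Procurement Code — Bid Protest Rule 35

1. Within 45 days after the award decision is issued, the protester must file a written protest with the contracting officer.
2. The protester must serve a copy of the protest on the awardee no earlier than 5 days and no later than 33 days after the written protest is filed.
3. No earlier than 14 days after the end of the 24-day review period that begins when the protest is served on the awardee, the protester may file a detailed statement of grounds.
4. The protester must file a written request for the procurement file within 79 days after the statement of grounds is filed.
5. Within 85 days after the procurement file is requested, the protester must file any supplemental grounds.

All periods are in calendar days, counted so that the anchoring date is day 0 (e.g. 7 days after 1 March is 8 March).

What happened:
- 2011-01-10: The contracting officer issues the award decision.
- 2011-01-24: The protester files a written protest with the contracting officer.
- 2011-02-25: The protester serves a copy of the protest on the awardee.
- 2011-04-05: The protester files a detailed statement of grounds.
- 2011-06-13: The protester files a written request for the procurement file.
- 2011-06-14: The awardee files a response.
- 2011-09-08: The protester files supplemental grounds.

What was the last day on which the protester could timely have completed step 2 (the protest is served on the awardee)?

Step 2 runs from 2011-01-24, when the written protest is filed. The window is 5–33 days after 2011-01-24; it closes on 2011-02-26.

2011-02-26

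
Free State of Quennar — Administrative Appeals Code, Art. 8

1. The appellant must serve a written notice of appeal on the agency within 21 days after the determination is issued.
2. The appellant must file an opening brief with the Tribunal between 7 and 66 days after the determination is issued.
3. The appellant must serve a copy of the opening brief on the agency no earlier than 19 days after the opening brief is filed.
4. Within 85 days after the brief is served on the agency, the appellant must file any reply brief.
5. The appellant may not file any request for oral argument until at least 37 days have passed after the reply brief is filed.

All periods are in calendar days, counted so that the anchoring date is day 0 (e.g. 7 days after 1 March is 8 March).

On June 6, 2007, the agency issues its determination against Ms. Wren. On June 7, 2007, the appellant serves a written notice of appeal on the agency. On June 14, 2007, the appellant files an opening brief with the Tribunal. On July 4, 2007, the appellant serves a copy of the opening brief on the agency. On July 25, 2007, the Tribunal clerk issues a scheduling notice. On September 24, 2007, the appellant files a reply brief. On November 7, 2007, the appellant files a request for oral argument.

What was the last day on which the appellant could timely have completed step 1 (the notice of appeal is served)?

Step 1 runs from June 6, 2007, when the determination is issued. 21 days after June 6, 2007 is June 27, 2007.

June 27, 2007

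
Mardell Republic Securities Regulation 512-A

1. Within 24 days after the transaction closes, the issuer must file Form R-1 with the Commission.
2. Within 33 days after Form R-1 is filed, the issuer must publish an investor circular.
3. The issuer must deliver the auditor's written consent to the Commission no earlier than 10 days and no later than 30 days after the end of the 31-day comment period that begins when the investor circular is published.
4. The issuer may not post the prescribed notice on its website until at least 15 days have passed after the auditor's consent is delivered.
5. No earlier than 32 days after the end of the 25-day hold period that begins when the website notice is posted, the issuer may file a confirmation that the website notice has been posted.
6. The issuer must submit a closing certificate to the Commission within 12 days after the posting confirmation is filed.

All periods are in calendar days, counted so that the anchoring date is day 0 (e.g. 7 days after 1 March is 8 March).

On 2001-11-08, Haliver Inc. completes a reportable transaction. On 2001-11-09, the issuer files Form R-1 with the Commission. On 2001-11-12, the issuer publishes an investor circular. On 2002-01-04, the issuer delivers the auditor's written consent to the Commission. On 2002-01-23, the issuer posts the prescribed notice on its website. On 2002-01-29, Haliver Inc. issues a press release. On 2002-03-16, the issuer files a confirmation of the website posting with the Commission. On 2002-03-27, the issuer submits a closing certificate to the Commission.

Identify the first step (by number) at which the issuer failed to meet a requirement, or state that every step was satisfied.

Step 1 — counting 24 days from 2001-11-08 (when the transaction closes) gives a deadline of 2001-12-02; done 2001-11-09 — timely.
Step 2 — counting 33 days from 2001-11-09 (when Form R-1 is filed) gives a deadline of 2001-12-12; 2001-11-12 is within that limit.
Step 3 — 10 and 30 days from 2001-12-13 (end of the 31-day comment period, which began when the investor circular is published on 2001-11-12) are 2001-12-23 and 2002-01-12 respectively; 2002-01-04 falls inside that range.
Step 4 — must wait 15 days from 2002-01-04 (when the auditor's consent is delivered), so not before 2002-01-19; 2002-01-23 is on or after that date.
Step 5 — must wait 32 days from 2002-02-17 (end of the 25-day hold period, which began when the website notice is posted on 2002-01-23), so not before 2002-03-21; 2002-03-16 is 5 days before the earliest permitted date.

Step 5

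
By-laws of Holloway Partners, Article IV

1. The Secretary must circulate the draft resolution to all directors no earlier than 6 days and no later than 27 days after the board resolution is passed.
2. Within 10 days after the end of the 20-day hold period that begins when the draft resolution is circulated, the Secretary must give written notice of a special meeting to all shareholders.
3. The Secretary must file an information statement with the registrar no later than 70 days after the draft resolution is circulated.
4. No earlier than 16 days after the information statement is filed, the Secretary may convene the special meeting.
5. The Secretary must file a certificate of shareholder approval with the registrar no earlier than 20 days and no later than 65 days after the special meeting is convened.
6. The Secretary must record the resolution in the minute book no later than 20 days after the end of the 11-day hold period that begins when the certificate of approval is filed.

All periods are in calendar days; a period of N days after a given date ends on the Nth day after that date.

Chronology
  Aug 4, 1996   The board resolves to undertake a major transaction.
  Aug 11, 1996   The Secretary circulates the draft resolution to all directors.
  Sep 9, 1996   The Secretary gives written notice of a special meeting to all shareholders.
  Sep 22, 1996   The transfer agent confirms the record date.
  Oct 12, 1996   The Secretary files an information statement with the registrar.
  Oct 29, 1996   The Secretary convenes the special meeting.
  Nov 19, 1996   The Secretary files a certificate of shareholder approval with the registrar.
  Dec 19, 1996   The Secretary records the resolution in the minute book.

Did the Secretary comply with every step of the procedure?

Step 1: the window is 6–27 days after Aug 4, 1996 (when the board resolution is passed), so Aug 10, 1996 through Aug 31, 1996; Aug 11, 1996 falls inside that range.
Step 2: 10 days after Aug 31, 1996 (end of the 20-day hold period, which began when the draft resolution is circulated on Aug 11, 1996) is Sep 10, 1996; done Sep 9, 1996 — timely.
Step 3: 70 days after Aug 11, 1996 (when the draft resolution is circulated) is Oct 20, 1996; Oct 12, 1996 is within that limit.
Step 4: the earliest permitted date is 16 days after Oct 12, 1996 (when the information statement is filed), i.e. Oct 28, 1996; done Oct 29, 1996, after the minimum wait.
Step 5: the window is 20–65 days after Oct 29, 1996 (when the special meeting is convened), so Nov 18, 1996 through Jan 2, 1997; done Nov 19, 1996, which is between those dates.
Step 6: 20 days after Nov 30, 1996 (end of the 11-day hold period, which began when the certificate of approval is filed on Nov 19, 1996) is Dec 20, 1996; done Dec 19, 1996 — timely.

Yes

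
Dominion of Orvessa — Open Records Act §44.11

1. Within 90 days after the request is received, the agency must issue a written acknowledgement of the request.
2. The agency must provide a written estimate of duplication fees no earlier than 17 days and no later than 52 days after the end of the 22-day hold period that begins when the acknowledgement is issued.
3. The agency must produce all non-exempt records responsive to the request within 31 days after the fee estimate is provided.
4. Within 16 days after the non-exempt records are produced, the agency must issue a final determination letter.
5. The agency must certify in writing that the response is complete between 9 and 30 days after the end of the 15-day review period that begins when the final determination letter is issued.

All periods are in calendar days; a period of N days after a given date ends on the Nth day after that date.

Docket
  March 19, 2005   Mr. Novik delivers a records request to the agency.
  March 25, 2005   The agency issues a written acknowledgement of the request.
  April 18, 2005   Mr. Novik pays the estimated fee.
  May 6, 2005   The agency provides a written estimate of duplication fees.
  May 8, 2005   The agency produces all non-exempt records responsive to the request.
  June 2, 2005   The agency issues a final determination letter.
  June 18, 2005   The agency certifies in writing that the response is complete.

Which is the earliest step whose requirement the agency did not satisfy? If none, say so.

Step 4

Step 1: 90 days after March 19, 2005 (when the request is received) is June 17, 2005; completed March 25, 2005, before the deadline.
Step 2: the window is 17–52 days after April 16, 2005 (end of the 22-day hold period, which began when the acknowledgement is issued on March 25, 2005), so May 3, 2005 through June 7, 2005; May 6, 2005 falls inside that range.
Step 3: 31 days after May 6, 2005 (when the fee estimate is provided) is June 6, 2005; done May 8, 2005 — timely.
Step 4: 16 days after May 8, 2005 (when the non-exempt records are produced) is May 24, 2005; not done until June 2, 2005, 9 days after the deadline.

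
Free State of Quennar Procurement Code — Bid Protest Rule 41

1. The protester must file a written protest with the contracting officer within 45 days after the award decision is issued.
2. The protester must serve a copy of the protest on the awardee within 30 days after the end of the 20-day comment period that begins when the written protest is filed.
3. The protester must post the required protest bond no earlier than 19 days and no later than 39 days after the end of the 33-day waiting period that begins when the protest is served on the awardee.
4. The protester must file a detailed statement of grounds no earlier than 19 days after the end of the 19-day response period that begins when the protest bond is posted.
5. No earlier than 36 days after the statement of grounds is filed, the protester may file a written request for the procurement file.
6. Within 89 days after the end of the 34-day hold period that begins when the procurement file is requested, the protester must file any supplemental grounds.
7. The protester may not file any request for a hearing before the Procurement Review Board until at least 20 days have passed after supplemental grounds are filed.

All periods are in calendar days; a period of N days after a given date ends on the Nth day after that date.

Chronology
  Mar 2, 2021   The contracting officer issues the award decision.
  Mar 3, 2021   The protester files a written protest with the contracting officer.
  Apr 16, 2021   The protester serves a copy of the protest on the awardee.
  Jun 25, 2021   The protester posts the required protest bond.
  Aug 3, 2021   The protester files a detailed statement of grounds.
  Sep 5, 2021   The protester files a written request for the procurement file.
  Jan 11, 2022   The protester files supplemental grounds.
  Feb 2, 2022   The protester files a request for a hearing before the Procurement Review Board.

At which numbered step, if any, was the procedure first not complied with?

Step 1: 45 days after Mar 2, 2021 (when the award decision is issued) is Apr 16, 2021; done Mar 3, 2021 — timely.
Step 2: 30 days after Mar 23, 2021 (end of the 20-day comment period, which began when the written protest is filed on Mar 3, 2021) is Apr 22, 2021; completed Apr 16, 2021, before the deadline.
Step 3: the window is 19–39 days after May 19, 2021 (end of the 33-day waiting period, which began when the protest is served on the awardee on Apr 16, 2021), so Jun 7, 2021 through Jun 27, 2021; done Jun 25, 2021 — within the window.
Step 4: the earliest permitted date is 19 days after Jul 14, 2021 (end of the 19-day response period, which began when the protest bond is posted on Jun 25, 2021), i.e. Aug 2, 2021; done Aug 3, 2021 — permitted.
Step 5: the earliest permitted date is 36 days after Aug 3, 2021 (when the statement of grounds is filed), i.e. Sep 8, 2021; done Sep 5, 2021 — 3 days too early.

Step 5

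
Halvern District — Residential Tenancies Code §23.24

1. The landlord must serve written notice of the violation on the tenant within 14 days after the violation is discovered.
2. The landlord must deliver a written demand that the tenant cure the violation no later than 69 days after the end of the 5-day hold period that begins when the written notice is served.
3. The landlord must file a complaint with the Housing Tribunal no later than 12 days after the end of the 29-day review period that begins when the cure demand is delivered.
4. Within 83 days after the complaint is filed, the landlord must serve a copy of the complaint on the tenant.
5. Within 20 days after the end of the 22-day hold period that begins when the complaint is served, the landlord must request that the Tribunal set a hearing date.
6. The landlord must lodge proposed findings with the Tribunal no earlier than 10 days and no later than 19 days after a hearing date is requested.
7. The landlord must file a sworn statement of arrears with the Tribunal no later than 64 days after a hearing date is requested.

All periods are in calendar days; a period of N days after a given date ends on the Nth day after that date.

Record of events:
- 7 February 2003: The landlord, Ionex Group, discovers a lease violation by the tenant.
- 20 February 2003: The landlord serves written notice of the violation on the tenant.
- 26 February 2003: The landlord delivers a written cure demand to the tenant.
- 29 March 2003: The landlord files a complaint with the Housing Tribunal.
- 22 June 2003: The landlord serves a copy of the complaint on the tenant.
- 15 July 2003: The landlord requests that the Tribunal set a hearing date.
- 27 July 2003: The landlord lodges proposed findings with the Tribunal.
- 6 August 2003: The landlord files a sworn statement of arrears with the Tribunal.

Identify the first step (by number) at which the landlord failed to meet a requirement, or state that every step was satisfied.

Step 4

(1) due by 7 February 2003 + 14 days = 21 February 2003; 20 February 2003 is within that limit.
(2) due by 25 February 2003 + 69 days = 5 May 2003; completed 26 February 2003, before the deadline.
(3) due by 27 March 2003 + 12 days = 8 April 2003; 29 March 2003 is within that limit.
(4) due by 29 March 2003 + 83 days = 20 June 2003; not done until 22 June 2003, 2 days after the deadline.
Later steps need not be reached.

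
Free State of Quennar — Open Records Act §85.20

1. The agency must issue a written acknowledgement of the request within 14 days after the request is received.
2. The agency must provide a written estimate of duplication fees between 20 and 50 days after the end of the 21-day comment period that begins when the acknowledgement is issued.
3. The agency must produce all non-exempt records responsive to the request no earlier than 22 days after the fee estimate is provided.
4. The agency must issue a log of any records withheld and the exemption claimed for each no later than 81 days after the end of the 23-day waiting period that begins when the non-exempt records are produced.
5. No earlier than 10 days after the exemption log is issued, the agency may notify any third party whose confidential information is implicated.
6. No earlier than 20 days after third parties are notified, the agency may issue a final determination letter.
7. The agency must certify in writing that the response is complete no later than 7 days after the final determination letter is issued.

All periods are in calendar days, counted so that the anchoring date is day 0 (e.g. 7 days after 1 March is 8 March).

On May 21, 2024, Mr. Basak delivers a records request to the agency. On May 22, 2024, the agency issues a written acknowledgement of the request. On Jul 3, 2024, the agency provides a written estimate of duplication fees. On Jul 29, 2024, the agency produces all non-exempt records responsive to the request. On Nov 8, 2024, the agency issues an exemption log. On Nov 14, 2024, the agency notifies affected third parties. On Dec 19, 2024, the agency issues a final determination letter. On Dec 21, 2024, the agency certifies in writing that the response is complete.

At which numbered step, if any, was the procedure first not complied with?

Step 5

Step 1 — counting 14 days from May 21, 2024 (when the request is received) gives a deadline of Jun 4, 2024; May 22, 2024 is within that limit.
Step 2 — 20 and 50 days from Jun 12, 2024 (end of the 21-day comment period, which began when the acknowledgement is issued on May 22, 2024) are Jul 2, 2024 and Aug 1, 2024 respectively; done Jul 3, 2024, which is between those dates.
Step 3 — must wait 22 days from Jul 3, 2024 (when the fee estimate is provided), so not before Jul 25, 2024; done Jul 29, 2024 — permitted.
Step 4 — counting 81 days from Aug 21, 2024 (end of the 23-day waiting period, which began when the non-exempt records are produced on Jul 29, 2024) gives a deadline of Nov 10, 2024; completed Nov 8, 2024, before the deadline.
Step 5 — must wait 10 days from Nov 8, 2024 (when the exemption log is issued), so not before Nov 18, 2024; Nov 14, 2024 is 4 days before the earliest permitted date.
No need to go further; step 5 was not satisfied.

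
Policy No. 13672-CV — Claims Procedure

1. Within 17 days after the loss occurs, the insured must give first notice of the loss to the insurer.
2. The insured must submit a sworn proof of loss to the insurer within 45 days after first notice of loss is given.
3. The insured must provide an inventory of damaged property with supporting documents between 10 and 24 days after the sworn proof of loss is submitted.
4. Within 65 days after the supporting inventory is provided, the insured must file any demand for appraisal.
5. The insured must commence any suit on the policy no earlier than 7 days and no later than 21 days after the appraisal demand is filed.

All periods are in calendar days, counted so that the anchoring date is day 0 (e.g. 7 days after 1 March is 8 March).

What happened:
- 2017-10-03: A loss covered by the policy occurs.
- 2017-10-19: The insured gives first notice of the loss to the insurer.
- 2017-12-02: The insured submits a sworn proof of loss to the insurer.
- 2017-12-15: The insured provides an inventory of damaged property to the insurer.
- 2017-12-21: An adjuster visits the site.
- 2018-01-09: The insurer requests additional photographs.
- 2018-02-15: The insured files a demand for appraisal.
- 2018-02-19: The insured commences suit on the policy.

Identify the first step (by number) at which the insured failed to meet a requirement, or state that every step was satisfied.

(1) due by 2017-10-03 + 17 days = 2017-10-20; 2017-10-19 is within that limit.
(2) due by 2017-10-19 + 45 days = 2017-12-03; done 2017-12-02 — timely.
(3) the permitted window runs from 2017-12-02 + 10 = 2017-12-12 to 2017-12-02 + 24 = 2017-12-26; 2017-12-15 falls inside that range.
(4) due by 2017-12-15 + 65 days = 2018-02-18; done 2018-02-15 — timely.
(5) the permitted window runs from 2018-02-15 + 7 = 2018-02-22 to 2018-02-15 + 21 = 2018-03-08; 2018-02-19 is 3 days too early.

Step 5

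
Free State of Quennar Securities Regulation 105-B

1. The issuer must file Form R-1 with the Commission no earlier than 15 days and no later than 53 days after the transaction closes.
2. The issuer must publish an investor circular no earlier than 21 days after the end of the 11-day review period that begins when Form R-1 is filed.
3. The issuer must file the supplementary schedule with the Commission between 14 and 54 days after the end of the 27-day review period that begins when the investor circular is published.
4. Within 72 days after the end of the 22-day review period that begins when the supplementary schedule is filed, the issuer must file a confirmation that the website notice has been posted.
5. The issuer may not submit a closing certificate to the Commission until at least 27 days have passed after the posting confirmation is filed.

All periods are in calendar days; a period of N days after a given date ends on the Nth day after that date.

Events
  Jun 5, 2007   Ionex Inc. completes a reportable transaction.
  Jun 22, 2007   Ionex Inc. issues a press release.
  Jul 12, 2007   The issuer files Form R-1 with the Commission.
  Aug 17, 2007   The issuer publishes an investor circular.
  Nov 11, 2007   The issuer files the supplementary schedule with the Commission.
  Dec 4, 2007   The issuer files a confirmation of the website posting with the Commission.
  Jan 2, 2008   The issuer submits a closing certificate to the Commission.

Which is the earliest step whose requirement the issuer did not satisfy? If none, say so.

Step 3

Step 1: the window is 15–53 days after Jun 5, 2007 (when the transaction closes), so Jun 20, 2007 through Jul 28, 2007; done Jul 12, 2007 — within the window.
Step 2: the earliest permitted date is 21 days after Jul 23, 2007 (end of the 11-day review period, which began when Form R-1 is filed on Jul 12, 2007), i.e. Aug 13, 2007; done Aug 17, 2007 — permitted.
Step 3: the window is 14–54 days after Sep 13, 2007 (end of the 27-day review period, which began when the investor circular is published on Aug 17, 2007), so Sep 27, 2007 through Nov 6, 2007; Nov 11, 2007 is 5 days past the end of the window.
The analysis stops there.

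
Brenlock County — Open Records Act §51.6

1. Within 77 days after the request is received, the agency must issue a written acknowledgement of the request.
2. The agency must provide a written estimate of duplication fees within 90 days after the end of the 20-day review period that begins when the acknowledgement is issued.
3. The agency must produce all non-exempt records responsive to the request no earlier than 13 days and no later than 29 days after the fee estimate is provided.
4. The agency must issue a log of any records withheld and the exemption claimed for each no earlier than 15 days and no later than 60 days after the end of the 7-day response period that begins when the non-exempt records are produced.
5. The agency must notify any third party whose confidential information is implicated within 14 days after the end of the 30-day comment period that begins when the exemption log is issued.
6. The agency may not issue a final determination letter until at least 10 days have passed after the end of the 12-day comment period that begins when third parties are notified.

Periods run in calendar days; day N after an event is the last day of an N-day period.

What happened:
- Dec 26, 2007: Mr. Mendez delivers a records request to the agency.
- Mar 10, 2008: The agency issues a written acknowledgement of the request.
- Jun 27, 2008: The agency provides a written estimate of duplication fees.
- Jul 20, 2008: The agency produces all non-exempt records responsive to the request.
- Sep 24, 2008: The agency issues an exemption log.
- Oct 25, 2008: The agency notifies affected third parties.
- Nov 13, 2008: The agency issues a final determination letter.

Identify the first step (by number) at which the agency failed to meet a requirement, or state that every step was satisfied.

Step 6

(1) due by Dec 26, 2007 + 77 days = Mar 12, 2008; Mar 10, 2008 is within that limit.
(2) due by Mar 30, 2008 + 90 days = Jun 28, 2008; completed Jun 27, 2008, before the deadline.
(3) the permitted window runs from Jun 27, 2008 + 13 = Jul 10, 2008 to Jun 27, 2008 + 29 = Jul 26, 2008; done Jul 20, 2008, which is between those dates.
(4) the permitted window runs from Jul 27, 2008 + 15 = Aug 11, 2008 to Jul 27, 2008 + 60 = Sep 25, 2008; Sep 24, 2008 falls inside that range.
(5) due by Oct 24, 2008 + 14 days = Nov 7, 2008; Oct 25, 2008 is within that limit.
(6) permitted from Nov 6, 2008 + 10 days = Nov 16, 2008 onward; done Nov 13, 2008 — 3 days too early.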